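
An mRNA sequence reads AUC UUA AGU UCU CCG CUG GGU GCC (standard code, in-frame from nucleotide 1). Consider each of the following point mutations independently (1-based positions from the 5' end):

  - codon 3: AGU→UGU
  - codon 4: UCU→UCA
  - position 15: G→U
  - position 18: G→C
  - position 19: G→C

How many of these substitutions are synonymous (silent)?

3

Codon 3: AGU (Ser) → UGU (Cys) — missense.
Codon 4: UCU (Ser) → UCA (Ser) — synonymous.
Codon 5: CCG (Pro) → CCU (Pro) — synonymous.
Codon 6: CUG (Leu) → CUC (Leu) — synonymous.
Codon 7: GGU (Gly) → CGU (Arg) — missense.
Synonymous: 3 of 5.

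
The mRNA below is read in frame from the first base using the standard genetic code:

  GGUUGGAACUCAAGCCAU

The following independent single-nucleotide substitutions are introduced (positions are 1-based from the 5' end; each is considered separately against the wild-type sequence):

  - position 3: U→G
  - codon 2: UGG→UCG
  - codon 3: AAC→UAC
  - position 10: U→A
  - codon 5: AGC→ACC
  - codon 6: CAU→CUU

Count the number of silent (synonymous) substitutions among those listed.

Codon 1: GGU (Gly) → GGG (Gly) — synonymous.
Codon 2: UGG (Trp) → UCG (Ser) — missense.
Codon 3: AAC (Asn) → UAC (Tyr) — missense.
Codon 4: UCA (Ser) → ACA (Thr) — missense.
Codon 5: AGC (Ser) → ACC (Thr) — missense.
Codon 6: CAU (His) → CUU (Leu) — missense.
Synonymous: 1 of 6.

1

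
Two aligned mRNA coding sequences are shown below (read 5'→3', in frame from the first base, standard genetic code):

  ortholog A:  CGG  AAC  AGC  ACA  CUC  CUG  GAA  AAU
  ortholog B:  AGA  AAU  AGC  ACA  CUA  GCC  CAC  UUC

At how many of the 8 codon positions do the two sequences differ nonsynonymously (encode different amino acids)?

Codon 1: CGG Arg / AGA Arg — synonymous.
Codon 2: AAC Asn / AAU Asn — synonymous.
Codon 3: AGC Ser / AGC Ser — identical.
Codon 4: ACA Thr / ACA Thr — identical.
Codon 5: CUC Leu / CUA Leu — synonymous.
Codon 6: CUG Leu / GCC Ala — nonsynonymous.
Codon 7: GAA Glu / CAC His — nonsynonymous.
Codon 8: AAU Asn / UUC Phe — nonsynonymous.
Nonsynonymous differences: 3.

3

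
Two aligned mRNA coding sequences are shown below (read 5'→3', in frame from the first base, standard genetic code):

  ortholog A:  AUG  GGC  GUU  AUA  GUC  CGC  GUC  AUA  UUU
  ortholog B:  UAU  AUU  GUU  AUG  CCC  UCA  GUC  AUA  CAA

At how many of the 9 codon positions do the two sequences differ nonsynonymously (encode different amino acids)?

Codon 1: AUG Met / UAU Tyr — nonsynonymous.
Codon 2: GGC Gly / AUU Ile — nonsynonymous.
Codon 3: GUU Val / GUU Val — identical.
Codon 4: AUA Ile / AUG Met — nonsynonymous.
Codon 5: GUC Val / CCC Pro — nonsynonymous.
Codon 6: CGC Arg / UCA Ser — nonsynonymous.
Codon 7: GUC Val / GUC Val — identical.
Codon 8: AUA Ile / AUA Ile — identical.
Codon 9: UUU Phe / CAA Gln — nonsynonymous.
Nonsynonymous differences: 6.

6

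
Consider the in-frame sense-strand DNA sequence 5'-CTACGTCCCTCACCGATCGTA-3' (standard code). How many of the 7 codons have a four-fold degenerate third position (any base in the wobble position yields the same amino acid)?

6

Codon 1 CTA (Leu): third position 4-fold.
Codon 2 CGT (Arg): third position 4-fold.
Codon 3 CCC (Pro): third position 4-fold.
Codon 4 TCA (Ser): third position 4-fold.
Codon 5 CCG (Pro): third position 4-fold.
Codon 6 ATC (Ile): third position 3-fold.
Codon 7 GTA (Val): third position 4-fold.
Four-fold degenerate third positions: 6.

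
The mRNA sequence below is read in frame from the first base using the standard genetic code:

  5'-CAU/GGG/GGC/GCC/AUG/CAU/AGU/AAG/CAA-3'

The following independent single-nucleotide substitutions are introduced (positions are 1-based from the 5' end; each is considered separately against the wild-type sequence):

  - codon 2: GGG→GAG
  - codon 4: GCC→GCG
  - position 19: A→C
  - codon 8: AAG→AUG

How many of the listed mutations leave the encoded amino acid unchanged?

1

Codon 2: GGG (Gly) → GAG (Glu) — missense.
Codon 4: GCC (Ala) → GCG (Ala) — synonymous.
Codon 7: AGU (Ser) → CGU (Arg) — missense.
Codon 8: AAG (Lys) → AUG (Met) — missense.
Synonymous: 1 of 4.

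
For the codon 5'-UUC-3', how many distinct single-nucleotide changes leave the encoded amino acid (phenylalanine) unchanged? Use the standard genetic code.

1

Position 1: none → 0 synonymous.
Position 2: none → 0 synonymous.
Position 3: UUU → 1 synonymous.
Total: 0 + 0 + 1 = 1.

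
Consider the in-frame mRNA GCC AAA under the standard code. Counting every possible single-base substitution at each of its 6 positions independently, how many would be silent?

Codon 1 (GCC, Ala): 3 synonymous substitutions.
Codon 2 (AAA, Lys): 1 synonymous substitution.
Total: 3 + 1 = 4.

4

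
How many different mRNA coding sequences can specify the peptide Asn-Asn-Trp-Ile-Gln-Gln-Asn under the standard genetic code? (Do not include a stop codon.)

Asn: 2 codons.
Asn: 2 codons.
Trp: 1 codon.
Ile: 3 codons.
Gln: 2 codons.
Gln: 2 codons.
Asn: 2 codons.
2 × 2 × 1 × 3 × 2 × 2 × 2 = 96.

96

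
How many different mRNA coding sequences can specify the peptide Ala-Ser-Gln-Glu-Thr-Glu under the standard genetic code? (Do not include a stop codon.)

768

Ala: 4 codons.
Ser: 6 codons.
Gln: 2 codons.
Glu: 2 codons.
Thr: 4 codons.
Glu: 2 codons.
4 × 6 × 2 × 2 × 4 × 2 = 768.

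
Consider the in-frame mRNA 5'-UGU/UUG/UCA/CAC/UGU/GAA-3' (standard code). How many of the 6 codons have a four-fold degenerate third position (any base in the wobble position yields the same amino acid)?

Codon 1 UGU (Cys): third position 2-fold.
Codon 2 UUG (Leu): third position 2-fold.
Codon 3 UCA (Ser): third position 4-fold.
Codon 4 CAC (His): third position 2-fold.
Codon 5 UGU (Cys): third position 2-fold.
Codon 6 GAA (Glu): third position 2-fold.
Four-fold degenerate third positions: 1.

1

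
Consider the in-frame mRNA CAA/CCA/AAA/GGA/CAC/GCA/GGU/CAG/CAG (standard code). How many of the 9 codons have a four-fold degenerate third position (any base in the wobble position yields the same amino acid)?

4

Codon 1 CAA (Gln): third position 2-fold.
Codon 2 CCA (Pro): third position 4-fold.
Codon 3 AAA (Lys): third position 2-fold.
Codon 4 GGA (Gly): third position 4-fold.
Codon 5 CAC (His): third position 2-fold.
Codon 6 GCA (Ala): third position 4-fold.
Codon 7 GGU (Gly): third position 4-fold.
Codon 8 CAG (Gln): third position 2-fold.
Codon 9 CAG (Gln): third position 2-fold.
Four-fold degenerate third positions: 4.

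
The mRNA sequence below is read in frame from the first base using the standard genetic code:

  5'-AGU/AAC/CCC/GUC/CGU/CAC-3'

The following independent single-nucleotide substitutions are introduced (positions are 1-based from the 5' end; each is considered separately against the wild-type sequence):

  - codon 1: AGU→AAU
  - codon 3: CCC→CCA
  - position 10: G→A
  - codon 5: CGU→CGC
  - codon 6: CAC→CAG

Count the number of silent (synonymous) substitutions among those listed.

2

Codon 1: AGU (Ser) → AAU (Asn) — missense.
Codon 3: CCC (Pro) → CCA (Pro) — synonymous.
Codon 4: GUC (Val) → AUC (Ile) — missense.
Codon 5: CGU (Arg) → CGC (Arg) — synonymous.
Codon 6: CAC (His) → CAG (Gln) — missense.
Synonymous: 2 of 5.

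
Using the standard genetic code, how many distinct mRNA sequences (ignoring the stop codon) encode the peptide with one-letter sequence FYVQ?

32

Phe: 2 codons.
Tyr: 2 codons.
Val: 4 codons.
Gln: 2 codons.
2 × 2 × 4 × 2 = 32.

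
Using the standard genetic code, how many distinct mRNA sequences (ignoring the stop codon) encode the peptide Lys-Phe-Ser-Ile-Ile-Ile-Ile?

Lys: 2 codons.
Phe: 2 codons.
Ser: 6 codons.
Ile: 3 codons.
Ile: 3 codons.
Ile: 3 codons.
Ile: 3 codons.
2 × 2 × 6 × 3 × 3 × 3 × 3 = 1944.

1944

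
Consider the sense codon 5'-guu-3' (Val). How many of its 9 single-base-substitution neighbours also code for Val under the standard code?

3

Position 1: none → 0 synonymous.
Position 2: none → 0 synonymous.
Position 3: GUC, GUA, GUG → 3 synonymous.
Total: 0 + 0 + 3 = 3.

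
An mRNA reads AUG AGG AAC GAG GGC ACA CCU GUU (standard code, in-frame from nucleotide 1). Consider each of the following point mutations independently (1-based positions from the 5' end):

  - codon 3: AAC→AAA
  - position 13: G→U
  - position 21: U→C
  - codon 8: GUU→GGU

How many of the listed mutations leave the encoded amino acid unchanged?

1

Codon 3: AAC (Asn) → AAA (Lys) — missense.
Codon 5: GGC (Gly) → UGC (Cys) — missense.
Codon 7: CCU (Pro) → CCC (Pro) — synonymous.
Codon 8: GUU (Val) → GGU (Gly) — missense.
Synonymous: 1 of 4.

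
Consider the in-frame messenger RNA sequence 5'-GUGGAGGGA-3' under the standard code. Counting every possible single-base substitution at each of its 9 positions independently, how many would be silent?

Codon 1 (GUG, Val): 3 synonymous substitutions.
Codon 2 (GAG, Glu): 1 synonymous substitution.
Codon 3 (GGA, Gly): 3 synonymous substitutions.
Total: 3 + 1 + 3 = 7.

7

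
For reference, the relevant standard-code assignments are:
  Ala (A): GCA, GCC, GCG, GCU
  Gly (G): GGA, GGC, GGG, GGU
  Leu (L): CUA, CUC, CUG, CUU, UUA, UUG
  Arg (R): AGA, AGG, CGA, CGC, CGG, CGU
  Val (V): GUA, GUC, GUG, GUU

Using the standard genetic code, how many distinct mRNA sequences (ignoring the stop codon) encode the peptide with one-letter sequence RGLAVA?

Arg: 6 codons.
Gly: 4 codons.
Leu: 6 codons.
Ala: 4 codons.
Val: 4 codons.
Ala: 4 codons.
6 × 4 × 6 × 4 × 4 × 4 = 9216.

9216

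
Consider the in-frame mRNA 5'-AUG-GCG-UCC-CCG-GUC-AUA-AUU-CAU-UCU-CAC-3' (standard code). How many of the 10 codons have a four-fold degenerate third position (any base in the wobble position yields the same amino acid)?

5

Codon 1 AUG (Met): third position 1-fold.
Codon 2 GCG (Ala): third position 4-fold.
Codon 3 UCC (Ser): third position 4-fold.
Codon 4 CCG (Pro): third position 4-fold.
Codon 5 GUC (Val): third position 4-fold.
Codon 6 AUA (Ile): third position 3-fold.
Codon 7 AUU (Ile): third position 3-fold.
Codon 8 CAU (His): third position 2-fold.
Codon 9 UCU (Ser): third position 4-fold.
Codon 10 CAC (His): third position 2-fold.
Four-fold degenerate third positions: 5.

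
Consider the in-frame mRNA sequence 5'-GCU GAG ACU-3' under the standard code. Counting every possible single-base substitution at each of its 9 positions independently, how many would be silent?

7

Codon 1 (GCU, Ala): 3 synonymous substitutions.
Codon 2 (GAG, Glu): 1 synonymous substitution.
Codon 3 (ACU, Thr): 3 synonymous substitutions.
Total: 3 + 1 + 3 = 7.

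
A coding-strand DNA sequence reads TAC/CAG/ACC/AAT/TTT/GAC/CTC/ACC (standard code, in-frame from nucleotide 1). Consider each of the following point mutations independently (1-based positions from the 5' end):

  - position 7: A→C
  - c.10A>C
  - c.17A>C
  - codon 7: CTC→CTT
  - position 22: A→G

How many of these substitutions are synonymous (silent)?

Codon 3: ACC (Thr) → CCC (Pro) — missense.
Codon 4: AAT (Asn) → CAT (His) — missense.
Codon 6: GAC (Asp) → GCC (Ala) — missense.
Codon 7: CTC (Leu) → CTT (Leu) — synonymous.
Codon 8: ACC (Thr) → GCC (Ala) — missense.
Synonymous: 1 of 5.

1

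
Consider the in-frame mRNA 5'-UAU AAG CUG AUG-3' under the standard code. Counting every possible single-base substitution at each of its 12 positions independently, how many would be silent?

Codon 1 (UAU, Tyr): 1 synonymous substitution.
Codon 2 (AAG, Lys): 1 synonymous substitution.
Codon 3 (CUG, Leu): 4 synonymous substitutions.
Codon 4 (AUG, Met): 0 synonymous substitutions.
Total: 1 + 1 + 4 + 0 = 6.

6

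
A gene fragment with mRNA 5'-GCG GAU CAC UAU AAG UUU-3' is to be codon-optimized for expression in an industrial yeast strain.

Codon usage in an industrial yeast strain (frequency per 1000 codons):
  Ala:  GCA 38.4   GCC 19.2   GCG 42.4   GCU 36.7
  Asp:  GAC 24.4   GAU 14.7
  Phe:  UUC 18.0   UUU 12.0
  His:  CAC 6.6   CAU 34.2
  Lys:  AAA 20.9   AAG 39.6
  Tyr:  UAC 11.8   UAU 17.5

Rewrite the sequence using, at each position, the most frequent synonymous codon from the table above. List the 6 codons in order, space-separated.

GCG GAC CAU UAU AAG UUC

Codon 1 (Ala): best is GCG at 42.4.
Codon 2 (Asp): best is GAC at 24.4.
Codon 3 (His): best is CAU at 34.2.
Codon 4 (Tyr): best is UAU at 17.5.
Codon 5 (Lys): best is AAG at 39.6.
Codon 6 (Phe): best is UUC at 18.0.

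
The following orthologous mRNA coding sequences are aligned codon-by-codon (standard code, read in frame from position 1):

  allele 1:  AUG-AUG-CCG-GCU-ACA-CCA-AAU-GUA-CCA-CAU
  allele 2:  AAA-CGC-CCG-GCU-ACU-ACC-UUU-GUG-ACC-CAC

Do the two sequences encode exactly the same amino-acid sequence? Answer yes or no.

no

Codon 1: AUG Met / AAA Lys — nonsynonymous.
Codon 2: AUG Met / CGC Arg — nonsynonymous.
Codon 3: CCG Pro / CCG Pro — identical.
Codon 4: GCU Ala / GCU Ala — identical.
Codon 5: ACA Thr / ACU Thr — synonymous.
Codon 6: CCA Pro / ACC Thr — nonsynonymous.
Codon 7: AAU Asn / UUU Phe — nonsynonymous.
Codon 8: GUA Val / GUG Val — synonymous.
Codon 9: CCA Pro / ACC Thr — nonsynonymous.
Codon 10: CAU His / CAC His — synonymous.
Nonsynonymous differences: 5 → different protein.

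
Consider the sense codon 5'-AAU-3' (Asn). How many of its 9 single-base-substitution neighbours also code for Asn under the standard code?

Position 1: none → 0 synonymous.
Position 2: none → 0 synonymous.
Position 3: AAC → 1 synonymous.
Total: 0 + 0 + 1 = 1.

1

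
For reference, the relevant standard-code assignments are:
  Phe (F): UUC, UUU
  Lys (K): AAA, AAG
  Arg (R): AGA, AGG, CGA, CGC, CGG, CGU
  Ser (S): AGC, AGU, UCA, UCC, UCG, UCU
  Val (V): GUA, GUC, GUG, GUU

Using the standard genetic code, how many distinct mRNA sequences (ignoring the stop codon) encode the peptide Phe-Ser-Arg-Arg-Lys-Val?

Phe: 2 codons.
Ser: 6 codons.
Arg: 6 codons.
Arg: 6 codons.
Lys: 2 codons.
Val: 4 codons.
2 × 6 × 6 × 6 × 2 × 4 = 3456.

3456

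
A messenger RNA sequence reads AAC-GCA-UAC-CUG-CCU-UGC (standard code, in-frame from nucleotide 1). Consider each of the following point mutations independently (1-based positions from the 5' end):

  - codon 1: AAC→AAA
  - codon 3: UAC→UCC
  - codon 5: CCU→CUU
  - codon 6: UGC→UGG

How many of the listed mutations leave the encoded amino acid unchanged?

0

Codon 1: AAC (Asn) → AAA (Lys) — missense.
Codon 3: UAC (Tyr) → UCC (Ser) — missense.
Codon 5: CCU (Pro) → CUU (Leu) — missense.
Codon 6: UGC (Cys) → UGG (Trp) — missense.
Synonymous: 0 of 4.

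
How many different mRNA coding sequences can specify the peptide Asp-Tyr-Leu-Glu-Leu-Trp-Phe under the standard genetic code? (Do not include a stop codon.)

576

Asp: 2 codons.
Tyr: 2 codons.
Leu: 6 codons.
Glu: 2 codons.
Leu: 6 codons.
Trp: 1 codon.
Phe: 2 codons.
2 × 2 × 6 × 2 × 6 × 1 × 2 = 576.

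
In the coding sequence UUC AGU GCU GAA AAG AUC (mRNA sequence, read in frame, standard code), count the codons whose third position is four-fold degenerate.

1

Codon 1 UUC (Phe): third position 2-fold.
Codon 2 AGU (Ser): third position 2-fold.
Codon 3 GCU (Ala): third position 4-fold.
Codon 4 GAA (Glu): third position 2-fold.
Codon 5 AAG (Lys): third position 2-fold.
Codon 6 AUC (Ile): third position 3-fold.
Four-fold degenerate third positions: 1.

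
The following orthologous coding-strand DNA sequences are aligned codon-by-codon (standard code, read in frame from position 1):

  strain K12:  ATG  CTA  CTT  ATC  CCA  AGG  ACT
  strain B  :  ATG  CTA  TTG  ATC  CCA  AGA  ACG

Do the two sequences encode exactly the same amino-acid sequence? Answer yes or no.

yes

Codon 1: ATG Met / ATG Met — identical.
Codon 2: CTA Leu / CTA Leu — identical.
Codon 3: CTT Leu / TTG Leu — synonymous.
Codon 4: ATC Ile / ATC Ile — identical.
Codon 5: CCA Pro / CCA Pro — identical.
Codon 6: AGG Arg / AGA Arg — synonymous.
Codon 7: ACT Thr / ACG Thr — synonymous.
Nonsynonymous differences: 0 → same protein.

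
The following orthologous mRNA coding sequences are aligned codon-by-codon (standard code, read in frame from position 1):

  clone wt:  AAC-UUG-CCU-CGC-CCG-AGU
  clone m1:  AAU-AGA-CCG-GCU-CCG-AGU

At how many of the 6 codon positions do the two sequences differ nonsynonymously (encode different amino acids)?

Codon 1: AAC Asn / AAU Asn — synonymous.
Codon 2: UUG Leu / AGA Arg — nonsynonymous.
Codon 3: CCU Pro / CCG Pro — synonymous.
Codon 4: CGC Arg / GCU Ala — nonsynonymous.
Codon 5: CCG Pro / CCG Pro — identical.
Codon 6: AGU Ser / AGU Ser — identical.
Nonsynonymous differences: 2.

2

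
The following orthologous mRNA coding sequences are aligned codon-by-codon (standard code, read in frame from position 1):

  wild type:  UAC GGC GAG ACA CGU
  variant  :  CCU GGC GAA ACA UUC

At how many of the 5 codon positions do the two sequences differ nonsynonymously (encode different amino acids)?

Codon 1: UAC Tyr / CCU Pro — nonsynonymous.
Codon 2: GGC Gly / GGC Gly — identical.
Codon 3: GAG Glu / GAA Glu — synonymous.
Codon 4: ACA Thr / ACA Thr — identical.
Codon 5: CGU Arg / UUC Phe — nonsynonymous.
Nonsynonymous differences: 2.

2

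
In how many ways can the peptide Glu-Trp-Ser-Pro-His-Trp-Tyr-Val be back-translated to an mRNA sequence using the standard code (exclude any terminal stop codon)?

Glu: 2 codons.
Trp: 1 codon.
Ser: 6 codons.
Pro: 4 codons.
His: 2 codons.
Trp: 1 codon.
Tyr: 2 codons.
Val: 4 codons.
2 × 1 × 6 × 4 × 2 × 1 × 2 × 4 = 768.

768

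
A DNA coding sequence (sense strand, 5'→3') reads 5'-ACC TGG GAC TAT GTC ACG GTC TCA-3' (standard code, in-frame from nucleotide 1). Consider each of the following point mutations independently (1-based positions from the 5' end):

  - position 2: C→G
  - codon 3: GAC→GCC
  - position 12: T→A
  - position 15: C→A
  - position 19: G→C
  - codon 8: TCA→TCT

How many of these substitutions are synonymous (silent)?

2

Codon 1: ACC (Thr) → AGC (Ser) — missense.
Codon 3: GAC (Asp) → GCC (Ala) — missense.
Codon 4: TAT (Tyr) → TAA (Stop) — nonsense.
Codon 5: GTC (Val) → GTA (Val) — synonymous.
Codon 7: GTC (Val) → CTC (Leu) — missense.
Codon 8: TCA (Ser) → TCT (Ser) — synonymous.
Synonymous: 2 of 6.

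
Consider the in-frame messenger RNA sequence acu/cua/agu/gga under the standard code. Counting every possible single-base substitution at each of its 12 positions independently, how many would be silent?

Codon 1 (ACU, Thr): 3 synonymous substitutions.
Codon 2 (CUA, Leu): 4 synonymous substitutions.
Codon 3 (AGU, Ser): 1 synonymous substitution.
Codon 4 (GGA, Gly): 3 synonymous substitutions.
Total: 3 + 4 + 1 + 3 = 11.

11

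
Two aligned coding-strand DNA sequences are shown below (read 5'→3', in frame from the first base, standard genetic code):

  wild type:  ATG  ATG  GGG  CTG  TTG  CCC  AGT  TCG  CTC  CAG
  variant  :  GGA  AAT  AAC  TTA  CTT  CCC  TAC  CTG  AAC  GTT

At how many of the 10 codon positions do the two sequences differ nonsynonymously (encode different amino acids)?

7

Codon 1: ATG Met / GGA Gly — nonsynonymous.
Codon 2: ATG Met / AAT Asn — nonsynonymous.
Codon 3: GGG Gly / AAC Asn — nonsynonymous.
Codon 4: CTG Leu / TTA Leu — synonymous.
Codon 5: TTG Leu / CTT Leu — synonymous.
Codon 6: CCC Pro / CCC Pro — identical.
Codon 7: AGT Ser / TAC Tyr — nonsynonymous.
Codon 8: TCG Ser / CTG Leu — nonsynonymous.
Codon 9: CTC Leu / AAC Asn — nonsynonymous.
Codon 10: CAG Gln / GTT Val — nonsynonymous.
Nonsynonymous differences: 7.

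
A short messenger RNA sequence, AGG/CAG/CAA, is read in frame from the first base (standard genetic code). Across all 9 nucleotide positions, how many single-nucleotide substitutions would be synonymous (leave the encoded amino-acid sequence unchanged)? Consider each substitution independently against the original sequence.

4

Codon 1 (AGG, Arg): 2 synonymous substitutions.
Codon 2 (CAG, Gln): 1 synonymous substitution.
Codon 3 (CAA, Gln): 1 synonymous substitution.
Total: 2 + 1 + 1 = 4.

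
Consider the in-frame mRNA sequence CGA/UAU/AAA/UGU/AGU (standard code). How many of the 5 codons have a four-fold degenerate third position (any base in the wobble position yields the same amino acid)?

Codon 1 CGA (Arg): third position 4-fold.
Codon 2 UAU (Tyr): third position 2-fold.
Codon 3 AAA (Lys): third position 2-fold.
Codon 4 UGU (Cys): third position 2-fold.
Codon 5 AGU (Ser): third position 2-fold.
Four-fold degenerate third positions: 1.

1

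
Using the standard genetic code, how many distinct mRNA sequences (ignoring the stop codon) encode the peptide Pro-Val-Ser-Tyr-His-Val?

Pro: 4 codons.
Val: 4 codons.
Ser: 6 codons.
Tyr: 2 codons.
His: 2 codons.
Val: 4 codons.
4 × 4 × 6 × 2 × 2 × 4 = 1536.

1536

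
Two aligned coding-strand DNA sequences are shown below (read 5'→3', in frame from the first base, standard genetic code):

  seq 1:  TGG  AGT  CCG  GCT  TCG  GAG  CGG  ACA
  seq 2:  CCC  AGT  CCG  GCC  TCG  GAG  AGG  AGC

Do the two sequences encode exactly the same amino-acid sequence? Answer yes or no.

no

Codon 1: TGG Trp / CCC Pro — nonsynonymous.
Codon 2: AGT Ser / AGT Ser — identical.
Codon 3: CCG Pro / CCG Pro — identical.
Codon 4: GCT Ala / GCC Ala — synonymous.
Codon 5: TCG Ser / TCG Ser — identical.
Codon 6: GAG Glu / GAG Glu — identical.
Codon 7: CGG Arg / AGG Arg — synonymous.
Codon 8: ACA Thr / AGC Ser — nonsynonymous.
Nonsynonymous differences: 2 → different protein.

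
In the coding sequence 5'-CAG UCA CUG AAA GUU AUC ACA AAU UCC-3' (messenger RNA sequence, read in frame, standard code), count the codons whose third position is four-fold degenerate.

5

Codon 1 CAG (Gln): third position 2-fold.
Codon 2 UCA (Ser): third position 4-fold.
Codon 3 CUG (Leu): third position 4-fold.
Codon 4 AAA (Lys): third position 2-fold.
Codon 5 GUU (Val): third position 4-fold.
Codon 6 AUC (Ile): third position 3-fold.
Codon 7 ACA (Thr): third position 4-fold.
Codon 8 AAU (Asn): third position 2-fold.
Codon 9 UCC (Ser): third position 4-fold.
Four-fold degenerate third positions: 5.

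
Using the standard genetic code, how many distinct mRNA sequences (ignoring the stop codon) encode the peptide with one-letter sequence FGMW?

8

Phe: 2 codons.
Gly: 4 codons.
Met: 1 codon.
Trp: 1 codon.
2 × 4 × 1 × 1 = 8.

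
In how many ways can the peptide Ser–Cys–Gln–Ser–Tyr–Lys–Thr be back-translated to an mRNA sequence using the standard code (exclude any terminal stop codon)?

Ser: 6 codons.
Cys: 2 codons.
Gln: 2 codons.
Ser: 6 codons.
Tyr: 2 codons.
Lys: 2 codons.
Thr: 4 codons.
6 × 2 × 2 × 6 × 2 × 2 × 4 = 2304.

2304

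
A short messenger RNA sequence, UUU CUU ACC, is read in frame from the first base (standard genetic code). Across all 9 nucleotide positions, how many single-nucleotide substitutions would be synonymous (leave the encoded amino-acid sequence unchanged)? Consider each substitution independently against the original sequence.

7

Codon 1 (UUU, Phe): 1 synonymous substitution.
Codon 2 (CUU, Leu): 3 synonymous substitutions.
Codon 3 (ACC, Thr): 3 synonymous substitutions.
Total: 1 + 3 + 3 = 7.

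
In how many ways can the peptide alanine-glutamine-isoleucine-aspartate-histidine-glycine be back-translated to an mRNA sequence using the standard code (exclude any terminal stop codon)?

Ala: 4 codons.
Gln: 2 codons.
Ile: 3 codons.
Asp: 2 codons.
His: 2 codons.
Gly: 4 codons.
4 × 2 × 3 × 2 × 2 × 4 = 384.

384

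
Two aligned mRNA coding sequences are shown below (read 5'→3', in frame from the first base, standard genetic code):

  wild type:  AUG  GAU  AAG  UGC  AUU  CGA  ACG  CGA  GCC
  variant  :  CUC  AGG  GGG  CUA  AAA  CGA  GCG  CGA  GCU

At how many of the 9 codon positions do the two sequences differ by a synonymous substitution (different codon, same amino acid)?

Codon 1: AUG Met / CUC Leu — nonsynonymous.
Codon 2: GAU Asp / AGG Arg — nonsynonymous.
Codon 3: AAG Lys / GGG Gly — nonsynonymous.
Codon 4: UGC Cys / CUA Leu — nonsynonymous.
Codon 5: AUU Ile / AAA Lys — nonsynonymous.
Codon 6: CGA Arg / CGA Arg — identical.
Codon 7: ACG Thr / GCG Ala — nonsynonymous.
Codon 8: CGA Arg / CGA Arg — identical.
Codon 9: GCC Ala / GCU Ala — synonymous.
Synonymous differences: 1.

1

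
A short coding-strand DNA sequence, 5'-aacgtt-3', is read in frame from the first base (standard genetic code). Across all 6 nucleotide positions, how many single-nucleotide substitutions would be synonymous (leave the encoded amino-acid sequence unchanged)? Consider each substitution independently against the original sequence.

4

Codon 1 (AAC, Asn): 1 synonymous substitution.
Codon 2 (GTT, Val): 3 synonymous substitutions.
Total: 1 + 3 = 4.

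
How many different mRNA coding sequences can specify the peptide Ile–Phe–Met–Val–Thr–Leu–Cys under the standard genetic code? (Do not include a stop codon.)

Ile: 3 codons.
Phe: 2 codons.
Met: 1 codon.
Val: 4 codons.
Thr: 4 codons.
Leu: 6 codons.
Cys: 2 codons.
3 × 2 × 1 × 4 × 4 × 6 × 2 = 1152.

1152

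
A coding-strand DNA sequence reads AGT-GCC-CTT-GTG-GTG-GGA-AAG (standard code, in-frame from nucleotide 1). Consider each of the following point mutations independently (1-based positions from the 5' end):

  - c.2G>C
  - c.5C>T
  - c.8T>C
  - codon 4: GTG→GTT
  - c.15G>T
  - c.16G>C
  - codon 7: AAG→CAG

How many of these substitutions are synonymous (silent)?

Codon 1: AGT (Ser) → ACT (Thr) — missense.
Codon 2: GCC (Ala) → GTC (Val) — missense.
Codon 3: CTT (Leu) → CCT (Pro) — missense.
Codon 4: GTG (Val) → GTT (Val) — synonymous.
Codon 5: GTG (Val) → GTT (Val) — synonymous.
Codon 6: GGA (Gly) → CGA (Arg) — missense.
Codon 7: AAG (Lys) → CAG (Gln) — missense.
Synonymous: 2 of 7.

2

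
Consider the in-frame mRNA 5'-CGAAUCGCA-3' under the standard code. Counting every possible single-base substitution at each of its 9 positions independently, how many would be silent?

Codon 1 (CGA, Arg): 4 synonymous substitutions.
Codon 2 (AUC, Ile): 2 synonymous substitutions.
Codon 3 (GCA, Ala): 3 synonymous substitutions.
Total: 4 + 2 + 3 = 9.

9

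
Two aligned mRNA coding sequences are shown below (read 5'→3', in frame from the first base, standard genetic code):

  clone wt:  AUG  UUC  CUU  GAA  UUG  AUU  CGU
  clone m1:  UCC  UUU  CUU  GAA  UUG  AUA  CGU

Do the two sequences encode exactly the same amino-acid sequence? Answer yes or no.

no

Codon 1: AUG Met / UCC Ser — nonsynonymous.
Codon 2: UUC Phe / UUU Phe — synonymous.
Codon 3: CUU Leu / CUU Leu — identical.
Codon 4: GAA Glu / GAA Glu — identical.
Codon 5: UUG Leu / UUG Leu — identical.
Codon 6: AUU Ile / AUA Ile — synonymous.
Codon 7: CGU Arg / CGU Arg — identical.
Nonsynonymous differences: 1 → different protein.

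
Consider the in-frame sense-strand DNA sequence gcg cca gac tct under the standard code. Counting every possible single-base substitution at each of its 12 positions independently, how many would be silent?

Codon 1 (GCG, Ala): 3 synonymous substitutions.
Codon 2 (CCA, Pro): 3 synonymous substitutions.
Codon 3 (GAC, Asp): 1 synonymous substitution.
Codon 4 (TCT, Ser): 3 synonymous substitutions.
Total: 3 + 3 + 1 + 3 = 10.

10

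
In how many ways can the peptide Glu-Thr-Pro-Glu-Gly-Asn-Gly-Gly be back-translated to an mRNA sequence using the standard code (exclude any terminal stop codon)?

Glu: 2 codons.
Thr: 4 codons.
Pro: 4 codons.
Glu: 2 codons.
Gly: 4 codons.
Asn: 2 codons.
Gly: 4 codons.
Gly: 4 codons.
2 × 4 × 4 × 2 × 4 × 2 × 4 × 4 = 8192.

8192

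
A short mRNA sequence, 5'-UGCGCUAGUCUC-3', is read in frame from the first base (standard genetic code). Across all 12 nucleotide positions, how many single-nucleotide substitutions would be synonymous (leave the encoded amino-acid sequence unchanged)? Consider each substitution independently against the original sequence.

8

Codon 1 (UGC, Cys): 1 synonymous substitution.
Codon 2 (GCU, Ala): 3 synonymous substitutions.
Codon 3 (AGU, Ser): 1 synonymous substitution.
Codon 4 (CUC, Leu): 3 synonymous substitutions.
Total: 1 + 3 + 1 + 3 = 8.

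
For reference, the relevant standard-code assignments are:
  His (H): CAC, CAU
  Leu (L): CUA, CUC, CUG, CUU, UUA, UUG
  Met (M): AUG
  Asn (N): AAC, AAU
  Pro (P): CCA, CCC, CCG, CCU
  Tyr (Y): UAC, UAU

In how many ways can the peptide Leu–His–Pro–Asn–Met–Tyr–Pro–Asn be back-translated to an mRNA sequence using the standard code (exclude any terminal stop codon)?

1536

Leu: 6 codons.
His: 2 codons.
Pro: 4 codons.
Asn: 2 codons.
Met: 1 codon.
Tyr: 2 codons.
Pro: 4 codons.
Asn: 2 codons.
6 × 2 × 4 × 2 × 1 × 2 × 4 × 2 = 1536.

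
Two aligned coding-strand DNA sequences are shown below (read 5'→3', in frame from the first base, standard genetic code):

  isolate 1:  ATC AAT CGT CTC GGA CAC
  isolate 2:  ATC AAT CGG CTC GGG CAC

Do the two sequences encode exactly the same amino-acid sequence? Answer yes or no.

Codon 1: ATC Ile / ATC Ile — identical.
Codon 2: AAT Asn / AAT Asn — identical.
Codon 3: CGT Arg / CGG Arg — synonymous.
Codon 4: CTC Leu / CTC Leu — identical.
Codon 5: GGA Gly / GGG Gly — synonymous.
Codon 6: CAC His / CAC His — identical.
Nonsynonymous differences: 0 → same protein.

yes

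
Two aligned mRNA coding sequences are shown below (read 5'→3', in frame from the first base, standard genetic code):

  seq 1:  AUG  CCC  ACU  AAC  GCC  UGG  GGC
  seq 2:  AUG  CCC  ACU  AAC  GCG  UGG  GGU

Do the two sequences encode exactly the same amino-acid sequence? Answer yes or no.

yes

Codon 1: AUG Met / AUG Met — identical.
Codon 2: CCC Pro / CCC Pro — identical.
Codon 3: ACU Thr / ACU Thr — identical.
Codon 4: AAC Asn / AAC Asn — identical.
Codon 5: GCC Ala / GCG Ala — synonymous.
Codon 6: UGG Trp / UGG Trp — identical.
Codon 7: GGC Gly / GGU Gly — synonymous.
Nonsynonymous differences: 0 → same protein.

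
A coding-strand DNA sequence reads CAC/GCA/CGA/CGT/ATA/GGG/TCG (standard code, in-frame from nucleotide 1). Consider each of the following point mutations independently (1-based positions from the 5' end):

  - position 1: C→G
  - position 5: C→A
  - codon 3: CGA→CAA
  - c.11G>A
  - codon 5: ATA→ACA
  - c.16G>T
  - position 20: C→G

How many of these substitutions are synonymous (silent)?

0

Codon 1: CAC (His) → GAC (Asp) — missense.
Codon 2: GCA (Ala) → GAA (Glu) — missense.
Codon 3: CGA (Arg) → CAA (Gln) — missense.
Codon 4: CGT (Arg) → CAT (His) — missense.
Codon 5: ATA (Ile) → ACA (Thr) — missense.
Codon 6: GGG (Gly) → TGG (Trp) — missense.
Codon 7: TCG (Ser) → TGG (Trp) — missense.
Synonymous: 0 of 7.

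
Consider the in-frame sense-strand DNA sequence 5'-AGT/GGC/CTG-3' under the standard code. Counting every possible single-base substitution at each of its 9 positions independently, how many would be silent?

8

Codon 1 (AGT, Ser): 1 synonymous substitution.
Codon 2 (GGC, Gly): 3 synonymous substitutions.
Codon 3 (CTG, Leu): 4 synonymous substitutions.
Total: 1 + 3 + 4 = 8.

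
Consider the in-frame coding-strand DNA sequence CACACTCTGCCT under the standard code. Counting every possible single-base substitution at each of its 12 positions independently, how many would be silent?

Codon 1 (CAC, His): 1 synonymous substitution.
Codon 2 (ACT, Thr): 3 synonymous substitutions.
Codon 3 (CTG, Leu): 4 synonymous substitutions.
Codon 4 (CCT, Pro): 3 synonymous substitutions.
Total: 1 + 3 + 4 + 3 = 11.

11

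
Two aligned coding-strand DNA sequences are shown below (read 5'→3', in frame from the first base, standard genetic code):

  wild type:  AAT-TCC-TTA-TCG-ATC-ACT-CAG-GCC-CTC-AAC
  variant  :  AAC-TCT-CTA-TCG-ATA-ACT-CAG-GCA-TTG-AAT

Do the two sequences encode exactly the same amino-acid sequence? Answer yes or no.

Codon 1: AAT Asn / AAC Asn — synonymous.
Codon 2: TCC Ser / TCT Ser — synonymous.
Codon 3: TTA Leu / CTA Leu — synonymous.
Codon 4: TCG Ser / TCG Ser — identical.
Codon 5: ATC Ile / ATA Ile — synonymous.
Codon 6: ACT Thr / ACT Thr — identical.
Codon 7: CAG Gln / CAG Gln — identical.
Codon 8: GCC Ala / GCA Ala — synonymous.
Codon 9: CTC Leu / TTG Leu — synonymous.
Codon 10: AAC Asn / AAT Asn — synonymous.
Nonsynonymous differences: 0 → same protein.

yes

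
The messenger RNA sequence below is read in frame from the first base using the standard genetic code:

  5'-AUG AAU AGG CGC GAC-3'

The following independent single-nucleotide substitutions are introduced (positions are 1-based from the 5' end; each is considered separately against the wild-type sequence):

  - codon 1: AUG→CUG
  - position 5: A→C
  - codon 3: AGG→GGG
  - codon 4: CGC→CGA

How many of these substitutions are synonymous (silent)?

Codon 1: AUG (Met) → CUG (Leu) — missense.
Codon 2: AAU (Asn) → ACU (Thr) — missense.
Codon 3: AGG (Arg) → GGG (Gly) — missense.
Codon 4: CGC (Arg) → CGA (Arg) — synonymous.
Synonymous: 1 of 4.

1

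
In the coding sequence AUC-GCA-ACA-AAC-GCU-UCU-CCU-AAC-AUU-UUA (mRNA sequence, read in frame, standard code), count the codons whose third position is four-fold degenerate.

5

Codon 1 AUC (Ile): third position 3-fold.
Codon 2 GCA (Ala): third position 4-fold.
Codon 3 ACA (Thr): third position 4-fold.
Codon 4 AAC (Asn): third position 2-fold.
Codon 5 GCU (Ala): third position 4-fold.
Codon 6 UCU (Ser): third position 4-fold.
Codon 7 CCU (Pro): third position 4-fold.
Codon 8 AAC (Asn): third position 2-fold.
Codon 9 AUU (Ile): third position 3-fold.
Codon 10 UUA (Leu): third position 2-fold.
Four-fold degenerate third positions: 5.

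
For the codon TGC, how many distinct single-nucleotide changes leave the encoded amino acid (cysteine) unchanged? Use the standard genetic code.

Position 1: none → 0 synonymous.
Position 2: none → 0 synonymous.
Position 3: TGT → 1 synonymous.
Total: 0 + 0 + 1 = 1.

1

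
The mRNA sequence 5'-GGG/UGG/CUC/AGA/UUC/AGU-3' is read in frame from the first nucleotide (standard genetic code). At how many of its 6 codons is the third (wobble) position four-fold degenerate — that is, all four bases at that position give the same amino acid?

2

Codon 1 GGG (Gly): third position 4-fold.
Codon 2 UGG (Trp): third position 1-fold.
Codon 3 CUC (Leu): third position 4-fold.
Codon 4 AGA (Arg): third position 2-fold.
Codon 5 UUC (Phe): third position 2-fold.
Codon 6 AGU (Ser): third position 2-fold.
Four-fold degenerate third positions: 2.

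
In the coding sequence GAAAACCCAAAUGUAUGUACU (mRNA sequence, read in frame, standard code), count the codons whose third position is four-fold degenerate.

3

Codon 1 GAA (Glu): third position 2-fold.
Codon 2 AAC (Asn): third position 2-fold.
Codon 3 CCA (Pro): third position 4-fold.
Codon 4 AAU (Asn): third position 2-fold.
Codon 5 GUA (Val): third position 4-fold.
Codon 6 UGU (Cys): third position 2-fold.
Codon 7 ACU (Thr): third position 4-fold.
Four-fold degenerate third positions: 3.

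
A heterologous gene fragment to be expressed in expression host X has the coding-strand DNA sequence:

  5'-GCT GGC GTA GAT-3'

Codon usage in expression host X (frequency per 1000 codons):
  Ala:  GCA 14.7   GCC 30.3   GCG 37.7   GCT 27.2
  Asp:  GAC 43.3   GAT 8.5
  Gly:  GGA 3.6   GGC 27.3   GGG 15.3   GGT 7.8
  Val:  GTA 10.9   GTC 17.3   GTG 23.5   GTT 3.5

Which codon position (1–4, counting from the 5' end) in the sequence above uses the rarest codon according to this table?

4

Codon 1 GCT (Ala): 27.2 per 1000.
Codon 2 GGC (Gly): 27.3 per 1000.
Codon 3 GTA (Val): 10.9 per 1000.
Codon 4 GAT (Asp): 8.5 per 1000.
Lowest frequency is 8.5 at codon 4.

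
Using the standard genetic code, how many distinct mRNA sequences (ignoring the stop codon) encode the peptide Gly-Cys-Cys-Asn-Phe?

64

Gly: 4 codons.
Cys: 2 codons.
Cys: 2 codons.
Asn: 2 codons.
Phe: 2 codons.
4 × 2 × 2 × 2 × 2 = 64.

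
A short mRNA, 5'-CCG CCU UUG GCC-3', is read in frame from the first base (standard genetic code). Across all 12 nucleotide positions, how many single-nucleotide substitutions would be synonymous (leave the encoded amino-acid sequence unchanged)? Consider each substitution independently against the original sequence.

11

Codon 1 (CCG, Pro): 3 synonymous substitutions.
Codon 2 (CCU, Pro): 3 synonymous substitutions.
Codon 3 (UUG, Leu): 2 synonymous substitutions.
Codon 4 (GCC, Ala): 3 synonymous substitutions.
Total: 3 + 3 + 2 + 3 = 11.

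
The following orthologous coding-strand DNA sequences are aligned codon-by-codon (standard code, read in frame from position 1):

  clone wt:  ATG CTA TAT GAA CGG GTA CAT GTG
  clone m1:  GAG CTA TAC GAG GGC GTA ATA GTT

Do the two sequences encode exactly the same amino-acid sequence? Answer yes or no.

Codon 1: ATG Met / GAG Glu — nonsynonymous.
Codon 2: CTA Leu / CTA Leu — identical.
Codon 3: TAT Tyr / TAC Tyr — synonymous.
Codon 4: GAA Glu / GAG Glu — synonymous.
Codon 5: CGG Arg / GGC Gly — nonsynonymous.
Codon 6: GTA Val / GTA Val — identical.
Codon 7: CAT His / ATA Ile — nonsynonymous.
Codon 8: GTG Val / GTT Val — synonymous.
Nonsynonymous differences: 3 → different protein.

no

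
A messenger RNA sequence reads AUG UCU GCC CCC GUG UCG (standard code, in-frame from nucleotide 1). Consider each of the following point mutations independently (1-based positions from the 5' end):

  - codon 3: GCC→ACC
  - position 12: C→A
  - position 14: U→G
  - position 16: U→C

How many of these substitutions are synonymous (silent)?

1

Codon 3: GCC (Ala) → ACC (Thr) — missense.
Codon 4: CCC (Pro) → CCA (Pro) — synonymous.
Codon 5: GUG (Val) → GGG (Gly) — missense.
Codon 6: UCG (Ser) → CCG (Pro) — missense.
Synonymous: 1 of 4.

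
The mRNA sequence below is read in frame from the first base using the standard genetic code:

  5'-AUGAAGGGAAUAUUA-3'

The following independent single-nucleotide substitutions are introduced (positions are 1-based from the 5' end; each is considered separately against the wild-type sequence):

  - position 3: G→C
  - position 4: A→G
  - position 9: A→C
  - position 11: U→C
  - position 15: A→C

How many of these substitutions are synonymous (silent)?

Codon 1: AUG (Met) → AUC (Ile) — missense.
Codon 2: AAG (Lys) → GAG (Glu) — missense.
Codon 3: GGA (Gly) → GGC (Gly) — synonymous.
Codon 4: AUA (Ile) → ACA (Thr) — missense.
Codon 5: UUA (Leu) → UUC (Phe) — missense.
Synonymous: 1 of 5.

1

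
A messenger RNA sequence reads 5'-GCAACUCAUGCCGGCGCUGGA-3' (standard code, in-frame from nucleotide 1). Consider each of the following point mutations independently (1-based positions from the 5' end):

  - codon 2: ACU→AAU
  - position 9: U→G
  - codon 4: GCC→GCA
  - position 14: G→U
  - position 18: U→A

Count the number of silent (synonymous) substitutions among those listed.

Codon 2: ACU (Thr) → AAU (Asn) — missense.
Codon 3: CAU (His) → CAG (Gln) — missense.
Codon 4: GCC (Ala) → GCA (Ala) — synonymous.
Codon 5: GGC (Gly) → GUC (Val) — missense.
Codon 6: GCU (Ala) → GCA (Ala) — synonymous.
Synonymous: 2 of 5.

2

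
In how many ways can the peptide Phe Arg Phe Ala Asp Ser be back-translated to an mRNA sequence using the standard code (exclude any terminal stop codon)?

Phe: 2 codons.
Arg: 6 codons.
Phe: 2 codons.
Ala: 4 codons.
Asp: 2 codons.
Ser: 6 codons.
2 × 6 × 2 × 4 × 2 × 6 = 1152.

1152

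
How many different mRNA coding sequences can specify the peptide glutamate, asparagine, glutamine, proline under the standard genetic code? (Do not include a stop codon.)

Glu: 2 codons.
Asn: 2 codons.
Gln: 2 codons.
Pro: 4 codons.
2 × 2 × 2 × 4 = 32.

32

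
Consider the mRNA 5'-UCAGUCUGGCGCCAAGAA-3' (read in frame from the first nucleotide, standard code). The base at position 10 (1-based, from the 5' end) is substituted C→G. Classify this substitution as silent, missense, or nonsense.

missense

Position 10 falls in codon 4: CGC → Arg.
After the substitution the codon is GGC → Gly.
Arg ≠ Gly, so this is a missense mutation.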